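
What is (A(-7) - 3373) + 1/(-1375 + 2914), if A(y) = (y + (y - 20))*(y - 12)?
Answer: -4196852/1539 ≈ -2727.0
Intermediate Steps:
A(y) = (-20 + 2*y)*(-12 + y) (A(y) = (y + (-20 + y))*(-12 + y) = (-20 + 2*y)*(-12 + y))
(A(-7) - 3373) + 1/(-1375 + 2914) = ((240 - 44*(-7) + 2*(-7)**2) - 3373) + 1/(-1375 + 2914) = ((240 + 308 + 2*49) - 3373) + 1/1539 = ((240 + 308 + 98) - 3373) + 1/1539 = (646 - 3373) + 1/1539 = -2727 + 1/1539 = -4196852/1539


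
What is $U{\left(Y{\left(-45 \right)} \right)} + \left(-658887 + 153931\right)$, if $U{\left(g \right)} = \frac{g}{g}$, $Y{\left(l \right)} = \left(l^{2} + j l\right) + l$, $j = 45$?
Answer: $-504955$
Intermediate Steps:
$Y{\left(l \right)} = l^{2} + 46 l$ ($Y{\left(l \right)} = \left(l^{2} + 45 l\right) + l = l^{2} + 46 l$)
$U{\left(g \right)} = 1$
$U{\left(Y{\left(-45 \right)} \right)} + \left(-658887 + 153931\right) = 1 + \left(-658887 + 153931\right) = 1 - 504956 = -504955$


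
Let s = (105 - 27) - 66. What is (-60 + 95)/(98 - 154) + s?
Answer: 91/8 ≈ 11.375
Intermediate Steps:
s = 12 (s = 78 - 66 = 12)
(-60 + 95)/(98 - 154) + s = (-60 + 95)/(98 - 154) + 12 = 35/(-56) + 12 = 35*(-1/56) + 12 = -5/8 + 12 = 91/8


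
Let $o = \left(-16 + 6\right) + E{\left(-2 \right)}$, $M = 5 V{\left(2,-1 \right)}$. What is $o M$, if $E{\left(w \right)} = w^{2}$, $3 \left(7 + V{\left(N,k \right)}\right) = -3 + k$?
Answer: $250$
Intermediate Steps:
$V{\left(N,k \right)} = -8 + \frac{k}{3}$ ($V{\left(N,k \right)} = -7 + \frac{-3 + k}{3} = -7 + \left(-1 + \frac{k}{3}\right) = -8 + \frac{k}{3}$)
$M = - \frac{125}{3}$ ($M = 5 \left(-8 + \frac{1}{3} \left(-1\right)\right) = 5 \left(-8 - \frac{1}{3}\right) = 5 \left(- \frac{25}{3}\right) = - \frac{125}{3} \approx -41.667$)
$o = -6$ ($o = \left(-16 + 6\right) + \left(-2\right)^{2} = -10 + 4 = -6$)
$o M = \left(-6\right) \left(- \frac{125}{3}\right) = 250$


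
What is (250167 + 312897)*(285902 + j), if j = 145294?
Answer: 242790944544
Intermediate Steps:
(250167 + 312897)*(285902 + j) = (250167 + 312897)*(285902 + 145294) = 563064*431196 = 242790944544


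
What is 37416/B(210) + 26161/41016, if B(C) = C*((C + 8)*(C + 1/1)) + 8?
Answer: 63559784081/99049415352 ≈ 0.64170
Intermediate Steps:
B(C) = 8 + C*(1 + C)*(8 + C) (B(C) = C*((8 + C)*(C + 1)) + 8 = C*((8 + C)*(1 + C)) + 8 = C*((1 + C)*(8 + C)) + 8 = C*(1 + C)*(8 + C) + 8 = 8 + C*(1 + C)*(8 + C))
37416/B(210) + 26161/41016 = 37416/(8 + 210**3 + 8*210 + 9*210**2) + 26161/41016 = 37416/(8 + 9261000 + 1680 + 9*44100) + 26161*(1/41016) = 37416/(8 + 9261000 + 1680 + 396900) + 26161/41016 = 37416/9659588 + 26161/41016 = 37416*(1/9659588) + 26161/41016 = 9354/2414897 + 26161/41016 = 63559784081/99049415352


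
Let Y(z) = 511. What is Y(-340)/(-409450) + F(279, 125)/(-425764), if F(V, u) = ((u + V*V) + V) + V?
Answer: -8092304301/43582267450 ≈ -0.18568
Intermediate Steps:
F(V, u) = u + V² + 2*V (F(V, u) = ((u + V²) + V) + V = (V + u + V²) + V = u + V² + 2*V)
Y(-340)/(-409450) + F(279, 125)/(-425764) = 511/(-409450) + (125 + 279² + 2*279)/(-425764) = 511*(-1/409450) + (125 + 77841 + 558)*(-1/425764) = -511/409450 + 78524*(-1/425764) = -511/409450 - 19631/106441 = -8092304301/43582267450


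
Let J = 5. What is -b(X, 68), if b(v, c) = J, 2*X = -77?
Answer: -5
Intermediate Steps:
X = -77/2 (X = (½)*(-77) = -77/2 ≈ -38.500)
b(v, c) = 5
-b(X, 68) = -1*5 = -5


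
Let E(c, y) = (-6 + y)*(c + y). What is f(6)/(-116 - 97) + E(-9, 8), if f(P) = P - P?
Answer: -2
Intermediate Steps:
f(P) = 0
f(6)/(-116 - 97) + E(-9, 8) = 0/(-116 - 97) + (8² - 6*(-9) - 6*8 - 9*8) = 0/(-213) + (64 + 54 - 48 - 72) = -1/213*0 - 2 = 0 - 2 = -2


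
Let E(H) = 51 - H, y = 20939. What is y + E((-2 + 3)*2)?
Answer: 20988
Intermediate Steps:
y + E((-2 + 3)*2) = 20939 + (51 - (-2 + 3)*2) = 20939 + (51 - 2) = 20939 + 49 = 20988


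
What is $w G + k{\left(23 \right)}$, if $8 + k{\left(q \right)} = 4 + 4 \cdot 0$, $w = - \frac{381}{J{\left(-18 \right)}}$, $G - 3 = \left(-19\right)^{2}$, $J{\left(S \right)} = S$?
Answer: $\frac{23102}{3} \approx 7700.7$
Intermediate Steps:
$G = 364$ ($G = 3 + \left(-19\right)^{2} = 3 + 361 = 364$)
$w = \frac{127}{6}$ ($w = - \frac{381}{-18} = \left(-381\right) \left(- \frac{1}{18}\right) = \frac{127}{6} \approx 21.167$)
$k{\left(q \right)} = -4$ ($k{\left(q \right)} = -8 + \left(4 + 4 \cdot 0\right) = -8 + \left(4 + 0\right) = -8 + 4 = -4$)
$w G + k{\left(23 \right)} = \frac{127}{6} \cdot 364 - 4 = \frac{23114}{3} - 4 = \frac{23102}{3}$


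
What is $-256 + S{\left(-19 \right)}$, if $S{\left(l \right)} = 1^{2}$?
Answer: $-255$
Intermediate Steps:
$S{\left(l \right)} = 1$
$-256 + S{\left(-19 \right)} = -256 + 1 = -255$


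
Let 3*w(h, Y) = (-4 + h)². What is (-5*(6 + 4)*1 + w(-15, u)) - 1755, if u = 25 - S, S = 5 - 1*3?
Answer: -5054/3 ≈ -1684.7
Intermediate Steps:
S = 2 (S = 5 - 3 = 2)
u = 23 (u = 25 - 1*2 = 25 - 2 = 23)
w(h, Y) = (-4 + h)²/3
(-5*(6 + 4)*1 + w(-15, u)) - 1755 = (-5*(6 + 4)*1 + (-4 - 15)²/3) - 1755 = (-5*10*1 + (⅓)*(-19)²) - 1755 = (-50*1 + (⅓)*361) - 1755 = (-50 + 361/3) - 1755 = 211/3 - 1755 = -5054/3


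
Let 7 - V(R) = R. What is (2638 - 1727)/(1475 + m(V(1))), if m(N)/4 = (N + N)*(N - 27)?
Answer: 911/467 ≈ 1.9507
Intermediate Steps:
V(R) = 7 - R
m(N) = 8*N*(-27 + N) (m(N) = 4*((N + N)*(N - 27)) = 4*((2*N)*(-27 + N)) = 4*(2*N*(-27 + N)) = 8*N*(-27 + N))
(2638 - 1727)/(1475 + m(V(1))) = (2638 - 1727)/(1475 + 8*(7 - 1*1)*(-27 + (7 - 1*1))) = 911/(1475 + 8*(7 - 1)*(-27 + (7 - 1))) = 911/(1475 + 8*6*(-27 + 6)) = 911/(1475 + 8*6*(-21)) = 911/(1475 - 1008) = 911/467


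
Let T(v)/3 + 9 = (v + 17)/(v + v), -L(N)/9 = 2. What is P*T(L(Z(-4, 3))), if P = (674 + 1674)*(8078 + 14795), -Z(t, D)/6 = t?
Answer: -4336743673/3 ≈ -1.4456e+9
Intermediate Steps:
Z(t, D) = -6*t
L(N) = -18 (L(N) = -9*2 = -18)
P = 53705804 (P = 2348*22873 = 53705804)
T(v) = -27 + 3*(17 + v)/(2*v) (T(v) = -27 + 3*((v + 17)/(v + v)) = -27 + 3*((17 + v)/((2*v))) = -27 + 3*((17 + v)*(1/(2*v))) = -27 + 3*((17 + v)/(2*v)) = -27 + 3*(17 + v)/(2*v))
P*T(L(Z(-4, 3))) = 53705804*((51/2)*(1 - 1*(-18))/(-18)) = 53705804*((51/2)*(-1/18)*(1 + 18)) = 53705804*((51/2)*(-1/18)*19) = 53705804*(-323/12) = -4336743673/3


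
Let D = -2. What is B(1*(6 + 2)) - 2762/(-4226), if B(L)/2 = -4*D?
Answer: 35189/2113 ≈ 16.654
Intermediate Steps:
B(L) = 16 (B(L) = 2*(-4*(-2)) = 2*8 = 16)
B(1*(6 + 2)) - 2762/(-4226) = 16 - 2762/(-4226) = 16 - 2762*(-1)/4226 = 16 - 1*(-1381/2113) = 16 + 1381/2113 = 35189/2113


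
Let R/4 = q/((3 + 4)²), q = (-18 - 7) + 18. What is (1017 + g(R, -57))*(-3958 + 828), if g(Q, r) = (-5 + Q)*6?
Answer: -21550050/7 ≈ -3.0786e+6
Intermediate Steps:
q = -7 (q = -25 + 18 = -7)
R = -4/7 (R = 4*(-7/(3 + 4)²) = 4*(-7/(7²)) = 4*(-7/49) = 4*(-7*1/49) = 4*(-⅐) = -4/7 ≈ -0.57143)
g(Q, r) = -30 + 6*Q
(1017 + g(R, -57))*(-3958 + 828) = (1017 + (-30 + 6*(-4/7)))*(-3958 + 828) = (1017 + (-30 - 24/7))*(-3130) = (1017 - 234/7)*(-3130) = (6885/7)*(-3130) = -21550050/7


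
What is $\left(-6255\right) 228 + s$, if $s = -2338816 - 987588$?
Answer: $-4752544$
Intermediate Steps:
$s = -3326404$
$\left(-6255\right) 228 + s = \left(-6255\right) 228 - 3326404 = -1426140 - 3326404 = -4752544$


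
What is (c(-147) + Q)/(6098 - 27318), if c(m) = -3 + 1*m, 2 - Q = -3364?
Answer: -804/5305 ≈ -0.15156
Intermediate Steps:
Q = 3366 (Q = 2 - 1*(-3364) = 2 + 3364 = 3366)
c(m) = -3 + m
(c(-147) + Q)/(6098 - 27318) = ((-3 - 147) + 3366)/(6098 - 27318) = (-150 + 3366)/(-21220) = 3216*(-1/21220) = -804/5305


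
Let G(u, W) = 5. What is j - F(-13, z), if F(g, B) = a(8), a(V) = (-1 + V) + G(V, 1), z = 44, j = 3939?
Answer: 3927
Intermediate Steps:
a(V) = 4 + V (a(V) = (-1 + V) + 5 = 4 + V)
F(g, B) = 12 (F(g, B) = 4 + 8 = 12)
j - F(-13, z) = 3939 - 1*12 = 3939 - 12 = 3927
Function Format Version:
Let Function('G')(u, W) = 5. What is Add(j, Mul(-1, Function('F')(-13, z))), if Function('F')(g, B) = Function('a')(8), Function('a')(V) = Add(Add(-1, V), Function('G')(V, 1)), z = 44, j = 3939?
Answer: 3927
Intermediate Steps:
Function('a')(V) = Add(4, V) (Function('a')(V) = Add(Add(-1, V), 5) = Add(4, V))
Function('F')(g, B) = 12 (Function('F')(g, B) = Add(4, 8) = 12)
Add(j, Mul(-1, Function('F')(-13, z))) = Add(3939, Mul(-1, 12)) = Add(3939, -12) = 3927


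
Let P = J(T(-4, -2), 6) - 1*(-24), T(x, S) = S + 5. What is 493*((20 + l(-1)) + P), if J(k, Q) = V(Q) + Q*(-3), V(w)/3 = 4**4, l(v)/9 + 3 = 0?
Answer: 378131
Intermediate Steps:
T(x, S) = 5 + S
l(v) = -27 (l(v) = -27 + 9*0 = -27 + 0 = -27)
V(w) = 768 (V(w) = 3*4**4 = 3*256 = 768)
J(k, Q) = 768 - 3*Q (J(k, Q) = 768 + Q*(-3) = 768 - 3*Q)
P = 774 (P = (768 - 3*6) - 1*(-24) = (768 - 18) + 24 = 750 + 24 = 774)
493*((20 + l(-1)) + P) = 493*((20 - 27) + 774) = 493*(-7 + 774) = 493*767 = 378131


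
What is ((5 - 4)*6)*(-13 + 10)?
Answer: -18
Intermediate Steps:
((5 - 4)*6)*(-13 + 10) = (1*6)*(-3) = 6*(-3) = -18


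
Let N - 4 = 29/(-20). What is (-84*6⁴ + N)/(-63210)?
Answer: 725743/421400 ≈ 1.7222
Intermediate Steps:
N = 51/20 (N = 4 + 29/(-20) = 4 + 29*(-1/20) = 4 - 29/20 = 51/20 ≈ 2.5500)
(-84*6⁴ + N)/(-63210) = (-84*6⁴ + 51/20)/(-63210) = (-84*1296 + 51/20)*(-1/63210) = (-108864 + 51/20)*(-1/63210) = -2177229/20*(-1/63210) = 725743/421400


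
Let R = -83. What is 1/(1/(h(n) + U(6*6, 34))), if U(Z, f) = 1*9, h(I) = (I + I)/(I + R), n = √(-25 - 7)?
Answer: 62353/6921 - 664*I*√2/6921 ≈ 9.0092 - 0.13568*I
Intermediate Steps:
n = 4*I*√2 (n = √(-32) = 4*I*√2 ≈ 5.6569*I)
h(I) = 2*I/(-83 + I) (h(I) = (I + I)/(I - 83) = (2*I)/(-83 + I) = 2*I/(-83 + I))
U(Z, f) = 9
1/(1/(h(n) + U(6*6, 34))) = 1/(1/(2*(4*I*√2)/(-83 + 4*I*√2) + 9)) = 1/(1/(8*I*√2/(-83 + 4*I*√2) + 9)) = 1/(1/(9 + 8*I*√2/(-83 + 4*I*√2))) = 9 + 8*I*√2/(-83 + 4*I*√2)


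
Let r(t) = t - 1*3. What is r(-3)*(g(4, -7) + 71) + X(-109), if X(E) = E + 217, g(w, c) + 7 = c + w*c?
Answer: -66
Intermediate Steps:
g(w, c) = -7 + c + c*w (g(w, c) = -7 + (c + w*c) = -7 + (c + c*w) = -7 + c + c*w)
r(t) = -3 + t (r(t) = t - 3 = -3 + t)
X(E) = 217 + E
r(-3)*(g(4, -7) + 71) + X(-109) = (-3 - 3)*((-7 - 7 - 7*4) + 71) + (217 - 109) = -6*((-7 - 7 - 28) + 71) + 108 = -6*(-42 + 71) + 108 = -6*29 + 108 = -174 + 108 = -66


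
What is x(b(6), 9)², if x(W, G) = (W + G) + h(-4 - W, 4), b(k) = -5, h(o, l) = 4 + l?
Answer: 144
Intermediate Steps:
x(W, G) = 8 + G + W (x(W, G) = (W + G) + (4 + 4) = (G + W) + 8 = 8 + G + W)
x(b(6), 9)² = (8 + 9 - 5)² = 12² = 144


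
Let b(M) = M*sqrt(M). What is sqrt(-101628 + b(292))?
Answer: 2*sqrt(-25407 + 146*sqrt(73)) ≈ 310.87*I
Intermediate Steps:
b(M) = M**(3/2)
sqrt(-101628 + b(292)) = sqrt(-101628 + 292**(3/2)) = sqrt(-101628 + 584*sqrt(73))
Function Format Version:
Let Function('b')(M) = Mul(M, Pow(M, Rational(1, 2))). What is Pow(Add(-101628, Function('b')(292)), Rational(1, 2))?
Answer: Mul(2, Pow(Add(-25407, Mul(146, Pow(73, Rational(1, 2)))), Rational(1, 2))) ≈ Mul(310.87, I)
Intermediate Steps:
Function('b')(M) = Pow(M, Rational(3, 2))
Pow(Add(-101628, Function('b')(292)), Rational(1, 2)) = Pow(Add(-101628, Pow(292, Rational(3, 2))), Rational(1, 2)) = Pow(Add(-101628, Mul(584, Pow(73, Rational(1, 2)))), Rational(1, 2))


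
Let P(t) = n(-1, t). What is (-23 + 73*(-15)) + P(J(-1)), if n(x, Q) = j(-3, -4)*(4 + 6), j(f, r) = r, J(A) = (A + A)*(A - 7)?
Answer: -1158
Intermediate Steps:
J(A) = 2*A*(-7 + A) (J(A) = (2*A)*(-7 + A) = 2*A*(-7 + A))
n(x, Q) = -40 (n(x, Q) = -4*(4 + 6) = -4*10 = -40)
P(t) = -40
(-23 + 73*(-15)) + P(J(-1)) = (-23 + 73*(-15)) - 40 = (-23 - 1095) - 40 = -1118 - 40 = -1158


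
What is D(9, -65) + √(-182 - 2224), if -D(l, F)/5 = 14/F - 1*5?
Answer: 339/13 + I*√2406 ≈ 26.077 + 49.051*I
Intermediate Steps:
D(l, F) = 25 - 70/F (D(l, F) = -5*(14/F - 1*5) = -5*(14/F - 5) = -5*(-5 + 14/F) = 25 - 70/F)
D(9, -65) + √(-182 - 2224) = (25 - 70/(-65)) + √(-182 - 2224) = (25 - 70*(-1/65)) + √(-2406) = (25 + 14/13) + I*√2406 = 339/13 + I*√2406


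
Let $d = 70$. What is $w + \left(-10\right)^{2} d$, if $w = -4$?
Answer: $6996$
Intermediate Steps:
$w + \left(-10\right)^{2} d = -4 + \left(-10\right)^{2} \cdot 70 = -4 + 100 \cdot 70 = -4 + 7000 = 6996$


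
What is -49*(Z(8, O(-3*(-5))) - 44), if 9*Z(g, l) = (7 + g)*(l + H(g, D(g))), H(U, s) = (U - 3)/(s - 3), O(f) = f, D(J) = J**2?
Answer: 169148/183 ≈ 924.31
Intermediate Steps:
H(U, s) = (-3 + U)/(-3 + s)
Z(g, l) = (7 + g)*(l + (-3 + g)/(-3 + g**2))/9 (Z(g, l) = ((7 + g)*(l + (-3 + g)/(-3 + g**2)))/9 = (7 + g)*(l + (-3 + g)/(-3 + g**2))/9)
-49*(Z(8, O(-3*(-5))) - 44) = -49*((-21 + 7*8 + 8*(-3 + 8) + (-3*(-5))*(-3 + 8**2)*(7 + 8))/(9*(-3 + 8**2)) - 44) = -49*((-21 + 56 + 8*5 + 15*(-3 + 64)*15)/(9*(-3 + 64)) - 44) = -49*((1/9)*(-21 + 56 + 40 + 15*61*15)/61 - 44) = -49*((1/9)*(1/61)*(-21 + 56 + 40 + 13725) - 44) = -49*((1/9)*(1/61)*13800 - 44) = -49*(4600/183 - 44) = -49*(-3452/183) = 169148/183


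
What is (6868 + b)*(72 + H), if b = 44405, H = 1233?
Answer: 66911265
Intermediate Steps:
(6868 + b)*(72 + H) = (6868 + 44405)*(72 + 1233) = 51273*1305 = 66911265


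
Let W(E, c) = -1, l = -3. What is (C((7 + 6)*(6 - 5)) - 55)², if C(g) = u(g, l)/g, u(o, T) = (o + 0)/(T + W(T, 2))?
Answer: 48841/16 ≈ 3052.6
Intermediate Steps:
u(o, T) = o/(-1 + T) (u(o, T) = (o + 0)/(T - 1) = o/(-1 + T))
C(g) = -¼ (C(g) = (g/(-1 - 3))/g = (g/(-4))/g = (g*(-¼))/g = (-g/4)/g = -¼)
(C((7 + 6)*(6 - 5)) - 55)² = (-¼ - 55)² = (-221/4)² = 48841/16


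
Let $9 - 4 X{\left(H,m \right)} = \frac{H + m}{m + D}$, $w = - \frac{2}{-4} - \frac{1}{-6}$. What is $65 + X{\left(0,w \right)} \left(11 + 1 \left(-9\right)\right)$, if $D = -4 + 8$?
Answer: $\frac{486}{7} \approx 69.429$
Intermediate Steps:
$D = 4$
$w = \frac{2}{3}$ ($w = \left(-2\right) \left(- \frac{1}{4}\right) - - \frac{1}{6} = \frac{1}{2} + \frac{1}{6} = \frac{2}{3} \approx 0.66667$)
$X{\left(H,m \right)} = \frac{9}{4} - \frac{H + m}{4 \left(4 + m\right)}$ ($X{\left(H,m \right)} = \frac{9}{4} - \frac{\left(H + m\right) \frac{1}{m + 4}}{4} = \frac{9}{4} - \frac{\left(H + m\right) \frac{1}{4 + m}}{4} = \frac{9}{4} - \frac{\frac{1}{4 + m} \left(H + m\right)}{4} = \frac{9}{4} - \frac{H + m}{4 \left(4 + m\right)}$)
$65 + X{\left(0,w \right)} \left(11 + 1 \left(-9\right)\right) = 65 + \frac{36 - 0 + 8 \cdot \frac{2}{3}}{4 \left(4 + \frac{2}{3}\right)} \left(11 + 1 \left(-9\right)\right) = 65 + \frac{36 + 0 + \frac{16}{3}}{4 \cdot \frac{14}{3}} \left(11 - 9\right) = 65 + \frac{1}{4} \cdot \frac{3}{14} \cdot \frac{124}{3} \cdot 2 = 65 + \frac{31}{14} \cdot 2 = 65 + \frac{31}{7} = \frac{486}{7}$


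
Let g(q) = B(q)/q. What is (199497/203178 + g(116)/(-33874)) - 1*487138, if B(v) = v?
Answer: -279391411360228/573537631 ≈ -4.8714e+5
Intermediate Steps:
g(q) = 1 (g(q) = q/q = 1)
(199497/203178 + g(116)/(-33874)) - 1*487138 = (199497/203178 + 1/(-33874)) - 1*487138 = (199497*(1/203178) + 1*(-1/33874)) - 487138 = (66499/67726 - 1/33874) - 487138 = 563129850/573537631 - 487138 = -279391411360228/573537631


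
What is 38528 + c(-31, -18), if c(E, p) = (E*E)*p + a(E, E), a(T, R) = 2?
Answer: 21232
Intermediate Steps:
c(E, p) = 2 + p*E² (c(E, p) = (E*E)*p + 2 = E²*p + 2 = p*E² + 2 = 2 + p*E²)
38528 + c(-31, -18) = 38528 + (2 - 18*(-31)²) = 38528 + (2 - 18*961) = 38528 + (2 - 17298) = 38528 - 17296 = 21232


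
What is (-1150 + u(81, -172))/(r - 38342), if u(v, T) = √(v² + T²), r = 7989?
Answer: 1150/30353 - √36145/30353 ≈ 0.031624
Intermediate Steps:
u(v, T) = √(T² + v²)
(-1150 + u(81, -172))/(r - 38342) = (-1150 + √((-172)² + 81²))/(7989 - 38342) = (-1150 + √(29584 + 6561))/(-30353) = (-1150 + √36145)*(-1/30353) = 1150/30353 - √36145/30353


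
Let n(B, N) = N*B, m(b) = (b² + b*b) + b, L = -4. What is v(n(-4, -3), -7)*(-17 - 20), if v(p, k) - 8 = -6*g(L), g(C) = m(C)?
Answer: 5920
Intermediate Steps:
m(b) = b + 2*b² (m(b) = (b² + b²) + b = 2*b² + b = b + 2*b²)
g(C) = C*(1 + 2*C)
n(B, N) = B*N
v(p, k) = -160 (v(p, k) = 8 - (-24)*(1 + 2*(-4)) = 8 - (-24)*(1 - 8) = 8 - (-24)*(-7) = 8 - 6*28 = 8 - 168 = -160)
v(n(-4, -3), -7)*(-17 - 20) = -160*(-17 - 20) = -160*(-37) = 5920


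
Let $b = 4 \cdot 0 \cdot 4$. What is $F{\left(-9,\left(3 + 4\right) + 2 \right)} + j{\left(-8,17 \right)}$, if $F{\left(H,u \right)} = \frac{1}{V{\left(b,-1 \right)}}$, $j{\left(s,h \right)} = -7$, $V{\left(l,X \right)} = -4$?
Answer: $- \frac{29}{4} \approx -7.25$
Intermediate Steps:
$b = 0$ ($b = 0 \cdot 4 = 0$)
$F{\left(H,u \right)} = - \frac{1}{4}$ ($F{\left(H,u \right)} = \frac{1}{-4} = - \frac{1}{4}$)
$F{\left(-9,\left(3 + 4\right) + 2 \right)} + j{\left(-8,17 \right)} = - \frac{1}{4} - 7 = - \frac{29}{4}$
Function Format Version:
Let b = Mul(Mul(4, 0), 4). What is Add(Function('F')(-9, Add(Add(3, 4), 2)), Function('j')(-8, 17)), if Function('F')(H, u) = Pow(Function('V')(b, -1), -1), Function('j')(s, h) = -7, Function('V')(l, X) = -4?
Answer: Rational(-29, 4) ≈ -7.2500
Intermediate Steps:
b = 0 (b = Mul(0, 4) = 0)
Function('F')(H, u) = Rational(-1, 4) (Function('F')(H, u) = Pow(-4, -1) = Rational(-1, 4))
Add(Function('F')(-9, Add(Add(3, 4), 2)), Function('j')(-8, 17)) = Add(Rational(-1, 4), -7) = Rational(-29, 4)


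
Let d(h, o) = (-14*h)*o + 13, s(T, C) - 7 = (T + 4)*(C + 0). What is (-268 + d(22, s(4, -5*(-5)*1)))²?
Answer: 4097408121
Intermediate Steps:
s(T, C) = 7 + C*(4 + T) (s(T, C) = 7 + (T + 4)*(C + 0) = 7 + (4 + T)*C = 7 + C*(4 + T))
d(h, o) = 13 - 14*h*o (d(h, o) = -14*h*o + 13 = 13 - 14*h*o)
(-268 + d(22, s(4, -5*(-5)*1)))² = (-268 + (13 - 14*22*(7 + 4*(-5*(-5)*1) + (-5*(-5)*1)*4)))² = (-268 + (13 - 14*22*(7 + 4*(25*1) + (25*1)*4)))² = (-268 + (13 - 14*22*(7 + 4*25 + 25*4)))² = (-268 + (13 - 14*22*(7 + 100 + 100)))² = (-268 + (13 - 14*22*207))² = (-268 + (13 - 63756))² = (-268 - 63743)² = (-64011)² = 4097408121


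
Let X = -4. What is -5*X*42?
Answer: 840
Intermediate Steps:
-5*X*42 = -5*(-4)*42 = 20*42 = 840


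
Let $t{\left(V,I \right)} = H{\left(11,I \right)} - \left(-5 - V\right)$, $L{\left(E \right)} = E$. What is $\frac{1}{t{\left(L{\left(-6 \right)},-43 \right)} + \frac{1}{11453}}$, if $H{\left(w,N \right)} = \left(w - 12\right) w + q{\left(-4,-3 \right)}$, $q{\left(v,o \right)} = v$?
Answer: $- \frac{11453}{183247} \approx -0.0625$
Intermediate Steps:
$H{\left(w,N \right)} = -4 + w \left(-12 + w\right)$ ($H{\left(w,N \right)} = \left(w - 12\right) w - 4 = \left(-12 + w\right) w - 4 = w \left(-12 + w\right) - 4 = -4 + w \left(-12 + w\right)$)
$t{\left(V,I \right)} = -10 + V$ ($t{\left(V,I \right)} = \left(-4 + 11^{2} - 132\right) - \left(-5 - V\right) = \left(-4 + 121 - 132\right) + \left(5 + V\right) = -15 + \left(5 + V\right) = -10 + V$)
$\frac{1}{t{\left(L{\left(-6 \right)},-43 \right)} + \frac{1}{11453}} = \frac{1}{\left(-10 - 6\right) + \frac{1}{11453}} = \frac{1}{-16 + \frac{1}{11453}} = \frac{1}{- \frac{183247}{11453}} = - \frac{11453}{183247}$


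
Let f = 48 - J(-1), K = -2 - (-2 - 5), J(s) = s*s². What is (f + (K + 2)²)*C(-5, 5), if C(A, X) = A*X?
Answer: -2450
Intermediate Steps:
J(s) = s³
K = 5 (K = -2 - 1*(-7) = -2 + 7 = 5)
f = 49 (f = 48 - 1*(-1)³ = 48 - 1*(-1) = 48 + 1 = 49)
(f + (K + 2)²)*C(-5, 5) = (49 + (5 + 2)²)*(-5*5) = (49 + 7²)*(-25) = (49 + 49)*(-25) = 98*(-25) = -2450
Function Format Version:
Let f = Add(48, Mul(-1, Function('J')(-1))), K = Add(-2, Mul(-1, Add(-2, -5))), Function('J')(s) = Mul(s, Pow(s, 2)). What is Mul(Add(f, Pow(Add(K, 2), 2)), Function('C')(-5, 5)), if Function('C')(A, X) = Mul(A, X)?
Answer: -2450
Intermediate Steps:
Function('J')(s) = Pow(s, 3)
K = 5 (K = Add(-2, Mul(-1, -7)) = Add(-2, 7) = 5)
f = 49 (f = Add(48, Mul(-1, Pow(-1, 3))) = Add(48, Mul(-1, -1)) = Add(48, 1) = 49)
Mul(Add(f, Pow(Add(K, 2), 2)), Function('C')(-5, 5)) = Mul(Add(49, Pow(Add(5, 2), 2)), Mul(-5, 5)) = Mul(Add(49, Pow(7, 2)), -25) = Mul(Add(49, 49), -25) = Mul(98, -25) = -2450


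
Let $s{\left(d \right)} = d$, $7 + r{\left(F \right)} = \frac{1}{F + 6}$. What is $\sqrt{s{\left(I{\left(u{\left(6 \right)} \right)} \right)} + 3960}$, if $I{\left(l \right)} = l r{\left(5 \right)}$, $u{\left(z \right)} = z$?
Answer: $\frac{4 \sqrt{29634}}{11} \approx 62.598$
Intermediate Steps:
$r{\left(F \right)} = -7 + \frac{1}{6 + F}$ ($r{\left(F \right)} = -7 + \frac{1}{F + 6} = -7 + \frac{1}{6 + F}$)
$I{\left(l \right)} = - \frac{76 l}{11}$ ($I{\left(l \right)} = l \frac{-41 - 35}{6 + 5} = l \frac{-41 - 35}{11} = l \frac{1}{11} \left(-76\right) = l \left(- \frac{76}{11}\right) = - \frac{76 l}{11}$)
$\sqrt{s{\left(I{\left(u{\left(6 \right)} \right)} \right)} + 3960} = \sqrt{\left(- \frac{76}{11}\right) 6 + 3960} = \sqrt{- \frac{456}{11} + 3960} = \sqrt{\frac{43104}{11}} = \frac{4 \sqrt{29634}}{11}$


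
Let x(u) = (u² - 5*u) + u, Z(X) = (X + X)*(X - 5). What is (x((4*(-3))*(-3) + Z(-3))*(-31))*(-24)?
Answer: 4999680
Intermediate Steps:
Z(X) = 2*X*(-5 + X) (Z(X) = (2*X)*(-5 + X) = 2*X*(-5 + X))
x(u) = u² - 4*u
(x((4*(-3))*(-3) + Z(-3))*(-31))*(-24) = ((((4*(-3))*(-3) + 2*(-3)*(-5 - 3))*(-4 + ((4*(-3))*(-3) + 2*(-3)*(-5 - 3))))*(-31))*(-24) = (((-12*(-3) + 2*(-3)*(-8))*(-4 + (-12*(-3) + 2*(-3)*(-8))))*(-31))*(-24) = (((36 + 48)*(-4 + (36 + 48)))*(-31))*(-24) = ((84*(-4 + 84))*(-31))*(-24) = ((84*80)*(-31))*(-24) = (6720*(-31))*(-24) = -208320*(-24) = 4999680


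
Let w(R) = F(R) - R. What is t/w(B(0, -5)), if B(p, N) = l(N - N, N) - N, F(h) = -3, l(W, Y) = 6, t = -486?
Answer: 243/7 ≈ 34.714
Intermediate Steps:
B(p, N) = 6 - N
w(R) = -3 - R
t/w(B(0, -5)) = -486/(-3 - (6 - 1*(-5))) = -486/(-3 - (6 + 5)) = -486/(-3 - 1*11) = -486/(-3 - 11) = -486/(-14) = -486*(-1/14) = 243/7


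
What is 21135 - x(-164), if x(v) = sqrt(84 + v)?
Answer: 21135 - 4*I*sqrt(5) ≈ 21135.0 - 8.9443*I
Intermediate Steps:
21135 - x(-164) = 21135 - sqrt(84 - 164) = 21135 - sqrt(-80) = 21135 - 4*I*sqrt(5)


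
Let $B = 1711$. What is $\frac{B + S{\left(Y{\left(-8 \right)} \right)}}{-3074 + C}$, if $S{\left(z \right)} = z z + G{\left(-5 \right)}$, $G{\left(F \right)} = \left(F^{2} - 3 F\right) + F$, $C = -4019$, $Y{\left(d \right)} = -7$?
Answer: $- \frac{1795}{7093} \approx -0.25307$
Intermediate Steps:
$G{\left(F \right)} = F^{2} - 2 F$
$S{\left(z \right)} = 35 + z^{2}$ ($S{\left(z \right)} = z z - 5 \left(-2 - 5\right) = z^{2} - -35 = z^{2} + 35 = 35 + z^{2}$)
$\frac{B + S{\left(Y{\left(-8 \right)} \right)}}{-3074 + C} = \frac{1711 + \left(35 + \left(-7\right)^{2}\right)}{-3074 - 4019} = \frac{1711 + \left(35 + 49\right)}{-7093} = \left(1711 + 84\right) \left(- \frac{1}{7093}\right) = 1795 \left(- \frac{1}{7093}\right) = - \frac{1795}{7093}$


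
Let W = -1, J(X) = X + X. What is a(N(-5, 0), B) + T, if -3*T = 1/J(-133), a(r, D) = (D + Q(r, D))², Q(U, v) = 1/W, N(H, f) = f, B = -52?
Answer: 2241583/798 ≈ 2809.0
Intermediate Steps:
J(X) = 2*X
Q(U, v) = -1 (Q(U, v) = 1/(-1) = -1)
a(r, D) = (-1 + D)² (a(r, D) = (D - 1)² = (-1 + D)²)
T = 1/798 (T = -1/(3*(2*(-133))) = -⅓/(-266) = -⅓*(-1/266) = 1/798 ≈ 0.0012531)
a(N(-5, 0), B) + T = (-1 - 52)² + 1/798 = (-53)² + 1/798 = 2809 + 1/798 = 2241583/798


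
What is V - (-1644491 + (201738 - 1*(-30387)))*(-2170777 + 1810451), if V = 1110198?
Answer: -508911081118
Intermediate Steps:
V - (-1644491 + (201738 - 1*(-30387)))*(-2170777 + 1810451) = 1110198 - (-1644491 + (201738 - 1*(-30387)))*(-2170777 + 1810451) = 1110198 - (-1644491 + (201738 + 30387))*(-360326) = 1110198 - (-1644491 + 232125)*(-360326) = 1110198 - (-1412366)*(-360326) = 1110198 - 1*508912191316 = 1110198 - 508912191316 = -508911081118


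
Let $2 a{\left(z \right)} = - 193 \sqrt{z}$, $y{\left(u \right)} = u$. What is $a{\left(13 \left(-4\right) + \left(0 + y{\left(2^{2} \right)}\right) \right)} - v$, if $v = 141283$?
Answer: $-141283 - 386 i \sqrt{3} \approx -1.4128 \cdot 10^{5} - 668.57 i$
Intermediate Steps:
$a{\left(z \right)} = - \frac{193 \sqrt{z}}{2}$ ($a{\left(z \right)} = \frac{\left(-193\right) \sqrt{z}}{2} = - \frac{193 \sqrt{z}}{2}$)
$a{\left(13 \left(-4\right) + \left(0 + y{\left(2^{2} \right)}\right) \right)} - v = - \frac{193 \sqrt{13 \left(-4\right) + \left(0 + 2^{2}\right)}}{2} - 141283 = - \frac{193 \sqrt{-52 + \left(0 + 4\right)}}{2} - 141283 = - \frac{193 \sqrt{-52 + 4}}{2} - 141283 = - \frac{193 \sqrt{-48}}{2} - 141283 = - \frac{193 \cdot 4 i \sqrt{3}}{2} - 141283 = - 386 i \sqrt{3} - 141283 = -141283 - 386 i \sqrt{3}$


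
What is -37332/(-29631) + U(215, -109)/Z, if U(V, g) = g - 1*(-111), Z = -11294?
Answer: 4133023/3280907 ≈ 1.2597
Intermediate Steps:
U(V, g) = 111 + g (U(V, g) = g + 111 = 111 + g)
-37332/(-29631) + U(215, -109)/Z = -37332/(-29631) + (111 - 109)/(-11294) = -37332*(-1/29631) + 2*(-1/11294) = 732/581 - 1/5647 = 4133023/3280907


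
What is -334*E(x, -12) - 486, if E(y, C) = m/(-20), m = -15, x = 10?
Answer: -1473/2 ≈ -736.50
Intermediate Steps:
E(y, C) = ¾ (E(y, C) = -15/(-20) = -15*(-1/20) = ¾)
-334*E(x, -12) - 486 = -334*¾ - 486 = -501/2 - 486 = -1473/2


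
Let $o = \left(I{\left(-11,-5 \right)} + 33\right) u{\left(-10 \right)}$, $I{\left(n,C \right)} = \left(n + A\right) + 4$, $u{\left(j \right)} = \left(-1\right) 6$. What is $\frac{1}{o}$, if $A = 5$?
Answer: $- \frac{1}{186} \approx -0.0053763$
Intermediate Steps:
$u{\left(j \right)} = -6$
$I{\left(n,C \right)} = 9 + n$ ($I{\left(n,C \right)} = \left(n + 5\right) + 4 = \left(5 + n\right) + 4 = 9 + n$)
$o = -186$ ($o = \left(\left(9 - 11\right) + 33\right) \left(-6\right) = \left(-2 + 33\right) \left(-6\right) = 31 \left(-6\right) = -186$)
$\frac{1}{o} = \frac{1}{-186} = - \frac{1}{186}$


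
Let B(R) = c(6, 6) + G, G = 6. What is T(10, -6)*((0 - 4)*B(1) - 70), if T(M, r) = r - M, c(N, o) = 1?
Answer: 1568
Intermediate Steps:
B(R) = 7 (B(R) = 1 + 6 = 7)
T(10, -6)*((0 - 4)*B(1) - 70) = (-6 - 1*10)*((0 - 4)*7 - 70) = (-6 - 10)*(-4*7 - 70) = -16*(-28 - 70) = -16*(-98) = 1568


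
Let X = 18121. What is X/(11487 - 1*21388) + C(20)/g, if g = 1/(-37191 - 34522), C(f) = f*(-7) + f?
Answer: 85203631439/9901 ≈ 8.6056e+6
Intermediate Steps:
C(f) = -6*f (C(f) = -7*f + f = -6*f)
g = -1/71713 (g = 1/(-71713) = -1/71713 ≈ -1.3944e-5)
X/(11487 - 1*21388) + C(20)/g = 18121/(11487 - 1*21388) + (-6*20)/(-1/71713) = 18121/(11487 - 21388) - 120*(-71713) = 18121/(-9901) + 8605560 = 18121*(-1/9901) + 8605560 = -18121/9901 + 8605560 = 85203631439/9901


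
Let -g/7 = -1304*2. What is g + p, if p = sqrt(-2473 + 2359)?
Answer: 18256 + I*sqrt(114) ≈ 18256.0 + 10.677*I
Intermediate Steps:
g = 18256 (g = -(-9128)*2 = -7*(-2608) = 18256)
p = I*sqrt(114) (p = sqrt(-114) = I*sqrt(114) ≈ 10.677*I)
g + p = 18256 + I*sqrt(114)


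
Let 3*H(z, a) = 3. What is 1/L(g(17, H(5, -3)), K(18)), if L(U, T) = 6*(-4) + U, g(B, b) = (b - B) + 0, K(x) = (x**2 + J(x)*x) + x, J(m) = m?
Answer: -1/40 ≈ -0.025000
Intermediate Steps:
H(z, a) = 1 (H(z, a) = (1/3)*3 = 1)
K(x) = x + 2*x**2 (K(x) = (x**2 + x*x) + x = (x**2 + x**2) + x = 2*x**2 + x = x + 2*x**2)
g(B, b) = b - B
L(U, T) = -24 + U
1/L(g(17, H(5, -3)), K(18)) = 1/(-24 + (1 - 1*17)) = 1/(-24 + (1 - 17)) = 1/(-24 - 16) = 1/(-40) = -1/40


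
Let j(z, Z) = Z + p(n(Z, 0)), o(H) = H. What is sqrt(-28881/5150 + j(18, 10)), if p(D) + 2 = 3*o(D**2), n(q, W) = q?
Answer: sqrt(320807714)/1030 ≈ 17.389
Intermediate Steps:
p(D) = -2 + 3*D**2
j(z, Z) = -2 + Z + 3*Z**2 (j(z, Z) = Z + (-2 + 3*Z**2) = -2 + Z + 3*Z**2)
sqrt(-28881/5150 + j(18, 10)) = sqrt(-28881/5150 + (-2 + 10 + 3*10**2)) = sqrt(-28881*1/5150 + (-2 + 10 + 3*100)) = sqrt(-28881/5150 + (-2 + 10 + 300)) = sqrt(-28881/5150 + 308) = sqrt(1557319/5150) = sqrt(320807714)/1030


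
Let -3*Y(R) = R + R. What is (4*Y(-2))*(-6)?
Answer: -32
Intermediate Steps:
Y(R) = -2*R/3 (Y(R) = -(R + R)/3 = -2*R/3)
(4*Y(-2))*(-6) = (4*(-⅔*(-2)))*(-6) = (4*(4/3))*(-6) = (16/3)*(-6) = -32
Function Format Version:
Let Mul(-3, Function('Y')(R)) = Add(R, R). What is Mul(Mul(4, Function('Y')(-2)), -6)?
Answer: -32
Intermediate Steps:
Function('Y')(R) = Mul(Rational(-2, 3), R) (Function('Y')(R) = Mul(Rational(-1, 3), Add(R, R)) = Mul(Rational(-1, 3), Mul(2, R)) = Mul(Rational(-2, 3), R))
Mul(Mul(4, Function('Y')(-2)), -6) = Mul(Mul(4, Mul(Rational(-2, 3), -2)), -6) = Mul(Mul(4, Rational(4, 3)), -6) = Mul(Rational(16, 3), -6) = -32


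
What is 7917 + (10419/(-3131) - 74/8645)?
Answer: 214203053966/27067495 ≈ 7913.7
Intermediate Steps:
7917 + (10419/(-3131) - 74/8645) = 7917 + (10419*(-1/3131) - 74*1/8645) = 7917 + (-10419/3131 - 74/8645) = 7917 - 90303949/27067495 = 214203053966/27067495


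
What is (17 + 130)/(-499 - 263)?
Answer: -49/254 ≈ -0.19291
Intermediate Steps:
(17 + 130)/(-499 - 263) = 147/(-762) = 147*(-1/762) = -49/254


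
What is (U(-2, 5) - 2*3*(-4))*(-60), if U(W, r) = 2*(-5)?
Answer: -840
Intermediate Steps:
U(W, r) = -10
(U(-2, 5) - 2*3*(-4))*(-60) = (-10 - 2*3*(-4))*(-60) = (-10 - 6*(-4))*(-60) = (-10 + 24)*(-60) = 14*(-60) = -840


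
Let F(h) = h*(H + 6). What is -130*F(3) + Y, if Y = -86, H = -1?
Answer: -2036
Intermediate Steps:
F(h) = 5*h (F(h) = h*(-1 + 6) = h*5 = 5*h)
-130*F(3) + Y = -650*3 - 86 = -130*15 - 86 = -1950 - 86 = -2036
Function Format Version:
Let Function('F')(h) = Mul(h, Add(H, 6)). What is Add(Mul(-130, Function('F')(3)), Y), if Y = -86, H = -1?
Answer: -2036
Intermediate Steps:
Function('F')(h) = Mul(5, h) (Function('F')(h) = Mul(h, Add(-1, 6)) = Mul(h, 5) = Mul(5, h))
Add(Mul(-130, Function('F')(3)), Y) = Add(Mul(-130, Mul(5, 3)), -86) = Add(Mul(-130, 15), -86) = Add(-1950, -86) = -2036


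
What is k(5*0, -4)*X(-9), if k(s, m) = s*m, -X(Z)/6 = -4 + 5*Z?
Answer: 0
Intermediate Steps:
X(Z) = 24 - 30*Z (X(Z) = -6*(-4 + 5*Z) = 24 - 30*Z)
k(s, m) = m*s
k(5*0, -4)*X(-9) = (-20*0)*(24 - 30*(-9)) = (-4*0)*(24 + 270) = 0*294 = 0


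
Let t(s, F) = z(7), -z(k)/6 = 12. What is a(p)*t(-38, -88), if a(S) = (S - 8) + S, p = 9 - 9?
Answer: 576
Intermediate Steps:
z(k) = -72 (z(k) = -6*12 = -72)
t(s, F) = -72
p = 0
a(S) = -8 + 2*S (a(S) = (-8 + S) + S = -8 + 2*S)
a(p)*t(-38, -88) = (-8 + 2*0)*(-72) = (-8 + 0)*(-72) = -8*(-72) = 576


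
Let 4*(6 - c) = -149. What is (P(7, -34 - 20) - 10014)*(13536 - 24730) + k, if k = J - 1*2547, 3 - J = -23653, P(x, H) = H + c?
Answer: 224476321/2 ≈ 1.1224e+8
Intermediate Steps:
c = 173/4 (c = 6 - ¼*(-149) = 6 + 149/4 = 173/4 ≈ 43.250)
P(x, H) = 173/4 + H (P(x, H) = H + 173/4 = 173/4 + H)
J = 23656 (J = 3 - 1*(-23653) = 3 + 23653 = 23656)
k = 21109 (k = 23656 - 1*2547 = 23656 - 2547 = 21109)
(P(7, -34 - 20) - 10014)*(13536 - 24730) + k = ((173/4 + (-34 - 20)) - 10014)*(13536 - 24730) + 21109 = ((173/4 - 54) - 10014)*(-11194) + 21109 = (-43/4 - 10014)*(-11194) + 21109 = -40099/4*(-11194) + 21109 = 224434103/2 + 21109 = 224476321/2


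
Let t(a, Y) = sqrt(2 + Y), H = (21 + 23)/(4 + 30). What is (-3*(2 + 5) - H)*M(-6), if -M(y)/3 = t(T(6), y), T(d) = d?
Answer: 2274*I/17 ≈ 133.76*I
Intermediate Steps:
H = 22/17 (H = 44/34 = 44*(1/34) = 22/17 ≈ 1.2941)
M(y) = -3*sqrt(2 + y)
(-3*(2 + 5) - H)*M(-6) = (-3*(2 + 5) - 1*22/17)*(-3*sqrt(2 - 6)) = (-3*7 - 22/17)*(-6*I) = (-21 - 22/17)*(-6*I) = -(-2274)*I/17 = 2274*I/17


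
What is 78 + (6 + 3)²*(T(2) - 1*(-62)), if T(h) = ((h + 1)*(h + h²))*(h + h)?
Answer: 10932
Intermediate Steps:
T(h) = 2*h*(1 + h)*(h + h²) (T(h) = ((1 + h)*(h + h²))*(2*h) = 2*h*(1 + h)*(h + h²))
78 + (6 + 3)²*(T(2) - 1*(-62)) = 78 + (6 + 3)²*(2*2²*(1 + 2² + 2*2) - 1*(-62)) = 78 + 9²*(2*4*(1 + 4 + 4) + 62) = 78 + 81*(2*4*9 + 62) = 78 + 81*(72 + 62) = 78 + 81*134 = 78 + 10854 = 10932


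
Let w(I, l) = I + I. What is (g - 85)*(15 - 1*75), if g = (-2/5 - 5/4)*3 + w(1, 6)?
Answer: 5277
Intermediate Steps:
w(I, l) = 2*I
g = -59/20 (g = (-2/5 - 5/4)*3 + 2*1 = (-2*⅕ - 5*¼)*3 + 2 = (-⅖ - 5/4)*3 + 2 = -33/20*3 + 2 = -99/20 + 2 = -59/20 ≈ -2.9500)
(g - 85)*(15 - 1*75) = (-59/20 - 85)*(15 - 1*75) = -1759*(15 - 75)/20 = -1759/20*(-60) = 5277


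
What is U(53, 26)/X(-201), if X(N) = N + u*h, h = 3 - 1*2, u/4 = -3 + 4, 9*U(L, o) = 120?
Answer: -40/591 ≈ -0.067682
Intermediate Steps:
U(L, o) = 40/3 (U(L, o) = (⅑)*120 = 40/3)
u = 4 (u = 4*(-3 + 4) = 4*1 = 4)
h = 1 (h = 3 - 2 = 1)
X(N) = 4 + N (X(N) = N + 4*1 = N + 4 = 4 + N)
U(53, 26)/X(-201) = 40/(3*(4 - 201)) = (40/3)/(-197) = (40/3)*(-1/197) = -40/591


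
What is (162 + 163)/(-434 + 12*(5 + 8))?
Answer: -325/278 ≈ -1.1691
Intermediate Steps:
(162 + 163)/(-434 + 12*(5 + 8)) = 325/(-434 + 12*13) = 325/(-434 + 156) = 325/(-278) = 325*(-1/278) = -325/278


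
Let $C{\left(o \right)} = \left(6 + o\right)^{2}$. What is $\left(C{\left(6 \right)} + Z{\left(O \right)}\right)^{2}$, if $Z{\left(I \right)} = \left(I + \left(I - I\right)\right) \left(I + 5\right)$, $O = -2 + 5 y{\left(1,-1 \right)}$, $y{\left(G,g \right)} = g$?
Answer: $24964$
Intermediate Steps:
$O = -7$ ($O = -2 + 5 \left(-1\right) = -2 - 5 = -7$)
$Z{\left(I \right)} = I \left(5 + I\right)$ ($Z{\left(I \right)} = \left(I + 0\right) \left(5 + I\right) = I \left(5 + I\right)$)
$\left(C{\left(6 \right)} + Z{\left(O \right)}\right)^{2} = \left(\left(6 + 6\right)^{2} - 7 \left(5 - 7\right)\right)^{2} = \left(12^{2} - -14\right)^{2} = \left(144 + 14\right)^{2} = 158^{2} = 24964$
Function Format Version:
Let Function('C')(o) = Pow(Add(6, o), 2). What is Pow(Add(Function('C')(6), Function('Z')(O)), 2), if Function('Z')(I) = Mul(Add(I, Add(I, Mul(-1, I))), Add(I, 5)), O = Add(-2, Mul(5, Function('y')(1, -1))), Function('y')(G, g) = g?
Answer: 24964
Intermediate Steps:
O = -7 (O = Add(-2, Mul(5, -1)) = Add(-2, -5) = -7)
Function('Z')(I) = Mul(I, Add(5, I)) (Function('Z')(I) = Mul(Add(I, 0), Add(5, I)) = Mul(I, Add(5, I)))
Pow(Add(Function('C')(6), Function('Z')(O)), 2) = Pow(Add(Pow(Add(6, 6), 2), Mul(-7, Add(5, -7))), 2) = Pow(Add(Pow(12, 2), Mul(-7, -2)), 2) = Pow(Add(144, 14), 2) = Pow(158, 2) = 24964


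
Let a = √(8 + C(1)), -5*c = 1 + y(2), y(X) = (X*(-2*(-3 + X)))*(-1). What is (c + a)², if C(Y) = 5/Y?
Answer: 334/25 + 6*√13/5 ≈ 17.687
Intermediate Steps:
y(X) = -X*(6 - 2*X) (y(X) = (X*(6 - 2*X))*(-1) = -X*(6 - 2*X))
c = ⅗ (c = -(1 + 2*2*(-3 + 2))/5 = -(1 + 2*2*(-1))/5 = -(1 - 4)/5 = -⅕*(-3) = ⅗ ≈ 0.60000)
a = √13 (a = √(8 + 5/1) = √(8 + 5*1) = √(8 + 5) = √13 ≈ 3.6056)
(c + a)² = (⅗ + √13)²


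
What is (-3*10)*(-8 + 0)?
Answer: 240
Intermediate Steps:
(-3*10)*(-8 + 0) = -30*(-8) = 240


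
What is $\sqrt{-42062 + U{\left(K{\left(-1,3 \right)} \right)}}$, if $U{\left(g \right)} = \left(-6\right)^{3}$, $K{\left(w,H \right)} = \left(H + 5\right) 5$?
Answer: $i \sqrt{42278} \approx 205.62 i$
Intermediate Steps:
$K{\left(w,H \right)} = 25 + 5 H$ ($K{\left(w,H \right)} = \left(5 + H\right) 5 = 25 + 5 H$)
$U{\left(g \right)} = -216$
$\sqrt{-42062 + U{\left(K{\left(-1,3 \right)} \right)}} = \sqrt{-42062 - 216} = \sqrt{-42278} = i \sqrt{42278}$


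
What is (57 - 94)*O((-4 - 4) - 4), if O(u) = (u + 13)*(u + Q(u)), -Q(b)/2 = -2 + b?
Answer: -592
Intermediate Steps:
Q(b) = 4 - 2*b (Q(b) = -2*(-2 + b) = 4 - 2*b)
O(u) = (4 - u)*(13 + u) (O(u) = (u + 13)*(u + (4 - 2*u)) = (13 + u)*(4 - u) = (4 - u)*(13 + u))
(57 - 94)*O((-4 - 4) - 4) = (57 - 94)*(52 - ((-4 - 4) - 4)**2 - 9*((-4 - 4) - 4)) = -37*(52 - (-8 - 4)**2 - 9*(-8 - 4)) = -37*(52 - 1*(-12)**2 - 9*(-12)) = -37*(52 - 1*144 + 108) = -37*(52 - 144 + 108) = -37*16 = -592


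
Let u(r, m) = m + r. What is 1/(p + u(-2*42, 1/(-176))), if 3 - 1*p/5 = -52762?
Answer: 176/46418415 ≈ 3.7916e-6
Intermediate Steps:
p = 263825 (p = 15 - 5*(-52762) = 15 + 263810 = 263825)
1/(p + u(-2*42, 1/(-176))) = 1/(263825 + (1/(-176) - 2*42)) = 1/(263825 + (-1/176 - 84)) = 1/(263825 - 14785/176) = 1/(46418415/176) = 176/46418415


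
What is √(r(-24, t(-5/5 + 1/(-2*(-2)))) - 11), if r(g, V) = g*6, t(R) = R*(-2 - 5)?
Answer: I*√155 ≈ 12.45*I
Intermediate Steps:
t(R) = -7*R (t(R) = R*(-7) = -7*R)
r(g, V) = 6*g
√(r(-24, t(-5/5 + 1/(-2*(-2)))) - 11) = √(6*(-24) - 11) = √(-144 - 11) = √(-155) = I*√155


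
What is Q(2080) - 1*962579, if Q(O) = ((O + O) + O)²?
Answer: 37975021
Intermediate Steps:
Q(O) = 9*O² (Q(O) = (2*O + O)² = (3*O)² = 9*O²)
Q(2080) - 1*962579 = 9*2080² - 1*962579 = 9*4326400 - 962579 = 38937600 - 962579 = 37975021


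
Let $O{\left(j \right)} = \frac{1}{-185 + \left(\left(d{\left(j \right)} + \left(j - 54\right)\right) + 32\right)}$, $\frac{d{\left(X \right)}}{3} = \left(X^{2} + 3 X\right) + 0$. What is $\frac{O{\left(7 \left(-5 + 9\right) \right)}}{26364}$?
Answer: $\frac{1}{63932700} \approx 1.5641 \cdot 10^{-8}$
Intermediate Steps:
$d{\left(X \right)} = 3 X^{2} + 9 X$ ($d{\left(X \right)} = 3 \left(\left(X^{2} + 3 X\right) + 0\right) = 3 \left(X^{2} + 3 X\right) = 3 X^{2} + 9 X$)
$O{\left(j \right)} = \frac{1}{-207 + j + 3 j \left(3 + j\right)}$ ($O{\left(j \right)} = \frac{1}{-185 + \left(\left(3 j \left(3 + j\right) + \left(j - 54\right)\right) + 32\right)} = \frac{1}{-185 + \left(\left(3 j \left(3 + j\right) + \left(-54 + j\right)\right) + 32\right)} = \frac{1}{-185 + \left(\left(-54 + j + 3 j \left(3 + j\right)\right) + 32\right)} = \frac{1}{-185 + \left(-22 + j + 3 j \left(3 + j\right)\right)} = \frac{1}{-207 + j + 3 j \left(3 + j\right)}$)
$\frac{O{\left(7 \left(-5 + 9\right) \right)}}{26364} = \frac{1}{\left(-207 + 7 \left(-5 + 9\right) + 3 \cdot 7 \left(-5 + 9\right) \left(3 + 7 \left(-5 + 9\right)\right)\right) 26364} = \frac{1}{-207 + 7 \cdot 4 + 3 \cdot 7 \cdot 4 \left(3 + 7 \cdot 4\right)} \frac{1}{26364} = \frac{1}{-207 + 28 + 3 \cdot 28 \left(3 + 28\right)} \frac{1}{26364} = \frac{1}{-207 + 28 + 3 \cdot 28 \cdot 31} \cdot \frac{1}{26364} = \frac{1}{-207 + 28 + 2604} \cdot \frac{1}{26364} = \frac{1}{2425} \cdot \frac{1}{26364} = \frac{1}{63932700}$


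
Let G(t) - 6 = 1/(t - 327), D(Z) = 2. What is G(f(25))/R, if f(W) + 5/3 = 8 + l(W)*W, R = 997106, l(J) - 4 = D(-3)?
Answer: 279/46410752 ≈ 6.0115e-6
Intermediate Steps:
l(J) = 6 (l(J) = 4 + 2 = 6)
f(W) = 19/3 + 6*W (f(W) = -5/3 + (8 + 6*W) = 19/3 + 6*W)
G(t) = 6 + 1/(-327 + t) (G(t) = 6 + 1/(t - 327) = 6 + 1/(-327 + t))
G(f(25))/R = ((-1961 + 6*(19/3 + 6*25))/(-327 + (19/3 + 6*25)))/997106 = ((-1961 + 6*(19/3 + 150))/(-327 + (19/3 + 150)))*(1/997106) = ((-1961 + 6*(469/3))/(-327 + 469/3))*(1/997106) = ((-1961 + 938)/(-512/3))*(1/997106) = -3/512*(-1023)*(1/997106) = (3069/512)*(1/997106) = 279/46410752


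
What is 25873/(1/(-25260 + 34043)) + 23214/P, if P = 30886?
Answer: 3509306850244/15443 ≈ 2.2724e+8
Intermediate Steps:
25873/(1/(-25260 + 34043)) + 23214/P = 25873/(1/(-25260 + 34043)) + 23214/30886 = 25873/(1/8783) + 23214*(1/30886) = 25873/(1/8783) + 11607/15443 = 25873*8783 + 11607/15443 = 227242559 + 11607/15443 = 3509306850244/15443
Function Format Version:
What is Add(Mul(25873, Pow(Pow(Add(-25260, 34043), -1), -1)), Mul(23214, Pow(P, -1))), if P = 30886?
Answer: Rational(3509306850244, 15443) ≈ 2.2724e+8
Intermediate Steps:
Add(Mul(25873, Pow(Pow(Add(-25260, 34043), -1), -1)), Mul(23214, Pow(P, -1))) = Add(Mul(25873, Pow(Pow(Add(-25260, 34043), -1), -1)), Mul(23214, Pow(30886, -1))) = Add(Mul(25873, Pow(Pow(8783, -1), -1)), Mul(23214, Rational(1, 30886))) = Add(Mul(25873, Pow(Rational(1, 8783), -1)), Rational(11607, 15443)) = Add(Mul(25873, 8783), Rational(11607, 15443)) = Add(227242559, Rational(11607, 15443)) = Rational(3509306850244, 15443)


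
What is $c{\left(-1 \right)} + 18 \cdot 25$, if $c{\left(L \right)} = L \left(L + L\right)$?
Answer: $452$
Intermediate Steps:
$c{\left(L \right)} = 2 L^{2}$ ($c{\left(L \right)} = L 2 L = 2 L^{2}$)
$c{\left(-1 \right)} + 18 \cdot 25 = 2 \left(-1\right)^{2} + 18 \cdot 25 = 2 \cdot 1 + 450 = 2 + 450 = 452$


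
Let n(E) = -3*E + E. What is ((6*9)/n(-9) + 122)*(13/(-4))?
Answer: -1625/4 ≈ -406.25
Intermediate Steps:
n(E) = -2*E
((6*9)/n(-9) + 122)*(13/(-4)) = ((6*9)/((-2*(-9))) + 122)*(13/(-4)) = (54/18 + 122)*(13*(-1/4)) = (54*(1/18) + 122)*(-13/4) = (3 + 122)*(-13/4) = 125*(-13/4) = -1625/4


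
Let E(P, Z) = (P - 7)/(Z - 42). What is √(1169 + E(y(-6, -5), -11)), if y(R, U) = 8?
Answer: 6*√91213/53 ≈ 34.190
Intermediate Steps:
E(P, Z) = (-7 + P)/(-42 + Z)
√(1169 + E(y(-6, -5), -11)) = √(1169 + (-7 + 8)/(-42 - 11)) = √(1169 + 1/(-53)) = √(1169 - 1/53*1) = √(1169 - 1/53) = √(61956/53) = 6*√91213/53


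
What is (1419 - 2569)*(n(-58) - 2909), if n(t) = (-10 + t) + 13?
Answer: 3408600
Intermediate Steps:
n(t) = 3 + t
(1419 - 2569)*(n(-58) - 2909) = (1419 - 2569)*((3 - 58) - 2909) = -1150*(-55 - 2909) = -1150*(-2964) = 3408600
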